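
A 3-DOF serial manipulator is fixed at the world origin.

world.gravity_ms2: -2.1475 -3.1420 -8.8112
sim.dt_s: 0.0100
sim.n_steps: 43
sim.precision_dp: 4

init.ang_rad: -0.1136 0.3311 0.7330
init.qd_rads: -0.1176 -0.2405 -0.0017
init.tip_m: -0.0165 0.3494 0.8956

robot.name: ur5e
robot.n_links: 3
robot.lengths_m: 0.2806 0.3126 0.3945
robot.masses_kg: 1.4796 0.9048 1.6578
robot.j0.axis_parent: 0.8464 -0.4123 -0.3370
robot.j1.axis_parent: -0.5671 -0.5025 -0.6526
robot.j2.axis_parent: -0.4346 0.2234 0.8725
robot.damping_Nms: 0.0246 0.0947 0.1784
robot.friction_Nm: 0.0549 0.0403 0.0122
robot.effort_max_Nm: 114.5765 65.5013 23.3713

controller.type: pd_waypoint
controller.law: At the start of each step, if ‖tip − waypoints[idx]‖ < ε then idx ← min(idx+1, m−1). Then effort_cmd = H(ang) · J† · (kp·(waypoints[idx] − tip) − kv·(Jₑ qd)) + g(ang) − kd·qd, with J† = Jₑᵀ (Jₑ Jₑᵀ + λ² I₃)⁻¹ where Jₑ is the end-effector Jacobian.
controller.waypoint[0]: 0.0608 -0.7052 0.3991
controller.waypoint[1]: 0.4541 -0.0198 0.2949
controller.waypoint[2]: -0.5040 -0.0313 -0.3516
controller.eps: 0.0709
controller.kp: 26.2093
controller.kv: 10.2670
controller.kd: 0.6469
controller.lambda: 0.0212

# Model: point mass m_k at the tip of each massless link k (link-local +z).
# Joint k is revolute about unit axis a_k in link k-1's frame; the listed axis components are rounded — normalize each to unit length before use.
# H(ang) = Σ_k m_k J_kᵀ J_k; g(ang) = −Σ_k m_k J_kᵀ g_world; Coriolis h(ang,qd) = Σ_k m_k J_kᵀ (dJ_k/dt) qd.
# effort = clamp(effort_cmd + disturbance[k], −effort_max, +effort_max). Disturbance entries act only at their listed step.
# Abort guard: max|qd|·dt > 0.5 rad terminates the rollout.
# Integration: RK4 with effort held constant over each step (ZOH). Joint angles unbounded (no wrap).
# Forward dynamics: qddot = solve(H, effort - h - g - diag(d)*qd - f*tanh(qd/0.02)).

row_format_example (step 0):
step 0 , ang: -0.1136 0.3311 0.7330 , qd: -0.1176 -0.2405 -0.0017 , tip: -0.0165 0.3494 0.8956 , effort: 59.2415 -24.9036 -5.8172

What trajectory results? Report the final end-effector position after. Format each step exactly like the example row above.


step 1 , ang: -0.1110 0.3239 0.7543 , qd: 0.6136 -1.2000 4.1572 , tip: -0.0158 0.3481 0.8954 , effort: 52.0321 -22.1184 -7.9300
step 2 , ang: -0.1030 0.3101 0.8007 , qd: 0.9775 -1.5615 5.0950 , tip: -0.0157 0.3441 0.8951 , effort: 44.0038 -19.8544 -7.7132
step 3 , ang: -0.0922 0.2935 0.8516 , qd: 1.1905 -1.7655 5.0857 , tip: -0.0163 0.3377 0.8956 , effort: 36.2740 -17.8622 -6.9101
step 4 , ang: -0.0796 0.2749 0.9013 , qd: 1.3257 -1.9449 4.8334 , tip: -0.0177 0.3289 0.8970 , effort: 29.1347 -16.0470 -6.0438
step 5 , ang: -0.0659 0.2545 0.9482 , qd: 1.4063 -2.1447 4.5524 , tip: -0.0196 0.3182 0.8991 , effort: 22.6265 -14.3636 -5.2590
step 6 , ang: -0.0517 0.2319 0.9925 , qd: 1.4420 -2.3732 4.2946 , tip: -0.0218 0.3057 0.9019 , effort: 16.7211 -12.7914 -4.5787
step 7 , ang: -0.0373 0.2069 1.0343 , qd: 1.4402 -2.6249 4.0669 , tip: -0.0240 0.2916 0.9053 , effort: 11.3810 -11.3205 -3.9944
step 8 , ang: -0.0231 0.1793 1.0739 , qd: 1.4080 -2.8906 3.8673 , tip: -0.0262 0.2763 0.9090 , effort: 6.5739 -9.9449 -3.4929
step 9 , ang: -0.0093 0.1490 1.1117 , qd: 1.3526 -3.1603 3.6933 , tip: -0.0281 0.2599 0.9130 , effort: 2.2729 -8.6601 -3.0623
step 10 , ang: 0.0039 0.1161 1.1478 , qd: 1.2811 -3.4248 3.5426 , tip: -0.0296 0.2425 0.9171 , effort: -1.5463 -7.4622 -2.6923
step 11 , ang: 0.0163 0.0806 1.1826 , qd: 1.1995 -3.6761 3.4135 , tip: -0.0307 0.2243 0.9213 , effort: -4.9086 -6.3471 -2.3740
step 12 , ang: 0.0278 0.0427 1.2161 , qd: 1.1131 -3.9078 3.3042 , tip: -0.0312 0.2056 0.9253 , effort: -7.8405 -5.3103 -2.0995
step 13 , ang: 0.0385 0.0025 1.2486 , qd: 1.0261 -4.1152 3.2124 , tip: -0.0312 0.1863 0.9292 , effort: -10.3701 -4.3468 -1.8619
step 14 , ang: 0.0483 -0.0395 1.2803 , qd: 0.9417 -4.2951 3.1359 , tip: -0.0305 0.1666 0.9327 , effort: -12.5267 -3.4510 -1.6551
step 15 , ang: 0.0573 -0.0832 1.3113 , qd: 0.8621 -4.4458 3.0724 , tip: -0.0292 0.1467 0.9360 , effort: -14.3397 -2.6174 -1.4738
step 16 , ang: 0.0656 -0.1283 1.3417 , qd: 0.7887 -4.5669 3.0194 , tip: -0.0272 0.1266 0.9388 , effort: -15.8383 -1.8407 -1.3140
step 17 , ang: 0.0731 -0.1744 1.3716 , qd: 0.7222 -4.6587 2.9749 , tip: -0.0246 0.1065 0.9411 , effort: -17.0505 -1.1162 -1.1721
step 18 , ang: 0.0800 -0.2213 1.4011 , qd: 0.6631 -4.7224 2.9366 , tip: -0.0214 0.0863 0.9430 , effort: -18.0037 -0.4398 -1.0458
step 19 , ang: 0.0864 -0.2687 1.4303 , qd: 0.6113 -4.7597 2.9029 , tip: -0.0176 0.0663 0.9443 , effort: -18.7241 0.1919 -0.9331
step 20 , ang: 0.0923 -0.3163 1.4591 , qd: 0.5665 -4.7724 2.8723 , tip: -0.0133 0.0464 0.9451 , effort: -19.2371 0.7818 -0.8329
step 21 , ang: 0.0978 -0.3640 1.4876 , qd: 0.5283 -4.7628 2.8434 , tip: -0.0085 0.0268 0.9454 , effort: -19.5673 1.3318 -0.7444
step 22 , ang: 0.1029 -0.4114 1.5159 , qd: 0.4963 -4.7331 2.8154 , tip: -0.0032 0.0075 0.9451 , effort: -19.7385 1.8438 -0.6673
step 23 , ang: 0.1077 -0.4585 1.5438 , qd: 0.4699 -4.6854 2.7874 , tip: 0.0024 -0.0116 0.9442 , effort: -19.7733 2.3190 -0.6014
step 24 , ang: 0.1123 -0.5050 1.5715 , qd: 0.4486 -4.6219 2.7588 , tip: 0.0083 -0.0302 0.9428 , effort: -19.6937 2.7586 -0.5467
step 25 , ang: 0.1167 -0.5508 1.5989 , qd: 0.4320 -4.5449 2.7292 , tip: 0.0145 -0.0485 0.9409 , effort: -19.5201 3.1636 -0.5031
step 26 , ang: 0.1210 -0.5958 1.6259 , qd: 0.4195 -4.4562 2.6983 , tip: 0.0209 -0.0663 0.9384 , effort: -19.2717 3.5349 -0.4707
step 27 , ang: 0.1252 -0.6399 1.6527 , qd: 0.4107 -4.3577 2.6658 , tip: 0.0274 -0.0837 0.9356 , effort: -18.9662 3.8736 -0.4493
step 28 , ang: 0.1292 -0.6829 1.6791 , qd: 0.4052 -4.2512 2.6316 , tip: 0.0340 -0.1006 0.9322 , effort: -18.6194 4.1805 -0.4388
step 29 , ang: 0.1333 -0.7248 1.7052 , qd: 0.4026 -4.1383 2.5958 , tip: 0.0407 -0.1171 0.9285 , effort: -18.2457 4.4569 -0.4389
step 30 , ang: 0.1373 -0.7656 1.7309 , qd: 0.4025 -4.0203 2.5582 , tip: 0.0474 -0.1331 0.9243 , effort: -17.8573 4.7038 -0.4492
step 31 , ang: 0.1414 -0.8052 1.7562 , qd: 0.4048 -3.8987 2.5190 , tip: 0.0541 -0.1486 0.9199 , effort: -17.4651 4.9225 -0.4691
step 32 , ang: 0.1454 -0.8435 1.7812 , qd: 0.4090 -3.7746 2.4782 , tip: 0.0606 -0.1637 0.9150 , effort: -17.0779 5.1143 -0.4982
step 33 , ang: 0.1496 -0.8806 1.8057 , qd: 0.4149 -3.6491 2.4359 , tip: 0.0671 -0.1784 0.9099 , effort: -16.7032 5.2805 -0.5358
step 34 , ang: 0.1538 -0.9165 1.8298 , qd: 0.4223 -3.5230 2.3922 , tip: 0.0735 -0.1925 0.9046 , effort: -16.3468 5.4225 -0.5811
step 35 , ang: 0.1580 -0.9510 1.8534 , qd: 0.4309 -3.3972 2.3474 , tip: 0.0796 -0.2063 0.8990 , effort: -16.0134 5.5418 -0.6335
step 36 , ang: 0.1624 -0.9844 1.8766 , qd: 0.4407 -3.2724 2.3014 , tip: 0.0856 -0.2197 0.8931 , effort: -15.7060 5.6397 -0.6921
step 37 , ang: 0.1669 -1.0165 1.8993 , qd: 0.4513 -3.1491 2.2546 , tip: 0.0914 -0.2326 0.8871 , effort: -15.4272 5.7177 -0.7563
step 38 , ang: 0.1715 -1.0473 1.9216 , qd: 0.4626 -3.0279 2.2070 , tip: 0.0970 -0.2452 0.8810 , effort: -15.1781 5.7771 -0.8252
step 39 , ang: 0.1761 -1.0770 1.9433 , qd: 0.4745 -2.9090 2.1588 , tip: 0.1024 -0.2574 0.8747 , effort: -14.9594 5.8194 -0.8982
step 40 , ang: 0.1810 -1.1055 1.9646 , qd: 0.4869 -2.7930 2.1101 , tip: 0.1075 -0.2692 0.8683 , effort: -14.7711 5.8459 -0.9744
step 41 , ang: 0.1859 -1.1329 1.9854 , qd: 0.4995 -2.6800 2.0612 , tip: 0.1124 -0.2807 0.8617 , effort: -14.6125 5.8578 -1.0534
step 42 , ang: 0.1910 -1.1591 2.0057 , qd: 0.5123 -2.5702 2.0120 , tip: 0.1170 -0.2918 0.8552 , effort: -14.4827 5.8563 -1.1343
step 43 , ang: 0.1962 -1.1843 2.0256 , qd: 0.5252 -2.4638 1.9629 , tip: 0.1214 -0.3027 0.8485
final tip position (m): 0.1214 -0.3027 0.8485


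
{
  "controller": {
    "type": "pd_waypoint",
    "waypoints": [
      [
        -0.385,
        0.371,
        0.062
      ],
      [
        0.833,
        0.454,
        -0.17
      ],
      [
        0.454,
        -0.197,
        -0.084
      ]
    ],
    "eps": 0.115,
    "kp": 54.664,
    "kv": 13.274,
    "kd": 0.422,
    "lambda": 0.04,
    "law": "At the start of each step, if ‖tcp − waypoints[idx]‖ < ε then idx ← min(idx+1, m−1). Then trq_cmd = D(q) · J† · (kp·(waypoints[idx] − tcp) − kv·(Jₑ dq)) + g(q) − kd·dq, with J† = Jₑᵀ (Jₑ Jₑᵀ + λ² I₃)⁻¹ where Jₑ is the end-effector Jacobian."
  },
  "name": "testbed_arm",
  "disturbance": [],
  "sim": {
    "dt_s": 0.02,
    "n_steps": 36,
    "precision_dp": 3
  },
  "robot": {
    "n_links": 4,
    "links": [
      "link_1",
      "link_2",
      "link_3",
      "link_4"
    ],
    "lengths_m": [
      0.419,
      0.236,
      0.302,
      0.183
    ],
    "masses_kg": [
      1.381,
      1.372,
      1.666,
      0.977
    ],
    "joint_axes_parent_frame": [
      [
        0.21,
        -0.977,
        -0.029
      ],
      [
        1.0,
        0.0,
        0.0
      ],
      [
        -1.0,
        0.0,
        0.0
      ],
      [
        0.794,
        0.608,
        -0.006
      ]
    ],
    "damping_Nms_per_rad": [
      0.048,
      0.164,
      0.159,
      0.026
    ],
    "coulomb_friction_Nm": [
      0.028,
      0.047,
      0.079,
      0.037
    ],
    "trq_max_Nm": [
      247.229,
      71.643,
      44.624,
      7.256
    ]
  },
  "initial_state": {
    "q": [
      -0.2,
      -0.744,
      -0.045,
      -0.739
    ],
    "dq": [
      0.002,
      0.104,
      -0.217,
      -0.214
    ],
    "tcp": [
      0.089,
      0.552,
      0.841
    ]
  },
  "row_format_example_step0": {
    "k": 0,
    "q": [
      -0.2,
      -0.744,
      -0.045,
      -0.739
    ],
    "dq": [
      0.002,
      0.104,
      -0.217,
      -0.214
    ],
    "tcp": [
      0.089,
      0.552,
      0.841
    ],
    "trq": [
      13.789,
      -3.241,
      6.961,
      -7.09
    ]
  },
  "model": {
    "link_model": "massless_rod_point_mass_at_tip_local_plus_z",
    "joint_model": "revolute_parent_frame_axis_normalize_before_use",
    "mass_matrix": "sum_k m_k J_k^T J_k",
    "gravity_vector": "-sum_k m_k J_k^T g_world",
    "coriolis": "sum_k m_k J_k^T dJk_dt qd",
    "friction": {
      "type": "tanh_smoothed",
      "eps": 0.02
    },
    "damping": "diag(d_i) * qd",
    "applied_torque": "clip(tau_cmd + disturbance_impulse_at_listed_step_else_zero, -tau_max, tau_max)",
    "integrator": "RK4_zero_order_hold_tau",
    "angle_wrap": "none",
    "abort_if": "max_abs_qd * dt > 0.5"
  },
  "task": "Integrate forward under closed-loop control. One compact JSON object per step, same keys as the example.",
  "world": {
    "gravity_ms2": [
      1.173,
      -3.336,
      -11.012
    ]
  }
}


{"k":1,"q":[-0.201,-0.733,-0.037,-0.8],"dq":[-0.141,0.983,0.965,-5.781],"tcp":[0.084,0.549,0.835],"trq":[16.319,-1.843,4.172,-2.574]}
{"k":2,"q":[-0.204,-0.709,-0.006,-0.93],"dq":[-0.109,1.427,2.121,-7.232],"tcp":[0.073,0.544,0.816],"trq":[24.923,-4.267,3.977,-0.744]}
{"k":3,"q":[-0.204,-0.681,0.043,-1.072],"dq":[0.062,1.365,2.833,-7.033],"tcp":[0.059,0.536,0.792],"trq":[30.278,-6.047,3.908,0.164]}
{"k":4,"q":[-0.201,-0.657,0.103,-1.206],"dq":[0.304,0.975,3.157,-6.315],"tcp":[0.044,0.528,0.763],"trq":[31.572,-6.251,3.325,0.769]}
{"k":5,"q":[-0.192,-0.643,0.167,-1.323],"dq":[0.571,0.436,3.254,-5.457],"tcp":[0.028,0.519,0.732],"trq":[30.173,-5.109,2.235,1.195]}
{"k":6,"q":[-0.178,-0.641,0.231,-1.423],"dq":[0.84,-0.144,3.226,-4.567],"tcp":[0.01,0.511,0.7],"trq":[27.297,-3.002,0.783,1.447]}
{"k":7,"q":[-0.159,-0.649,0.295,-1.506],"dq":[1.101,-0.701,3.126,-3.68],"tcp":[-0.01,0.504,0.667],"trq":[23.722,-0.248,-0.896,1.524]}
{"k":8,"q":[-0.134,-0.668,0.355,-1.571],"dq":[1.35,-1.23,2.919,-2.854],"tcp":[-0.031,0.497,0.633],"trq":[19.899,2.916,-2.662,1.463]}
{"k":9,"q":[-0.105,-0.698,0.41,-1.621],"dq":[1.586,-1.701,2.635,-2.103],"tcp":[-0.052,0.491,0.599],"trq":[16.146,6.284,-4.432,1.298]}
{"k":10,"q":[-0.071,-0.736,0.46,-1.657],"dq":[1.811,-2.09,2.301,-1.443],"tcp":[-0.074,0.486,0.564],"trq":[12.642,9.66,-6.126,1.068]}
{"k":11,"q":[-0.033,-0.78,0.502,-1.68],"dq":[2.027,-2.378,1.95,-0.885],"tcp":[-0.095,0.481,0.529],"trq":[9.467,12.858,-7.678,0.813]}
{"k":12,"q":[0.01,-0.83,0.538,-1.693],"dq":[2.234,-2.552,1.614,-0.432],"tcp":[-0.116,0.476,0.494],"trq":[6.632,15.722,-9.033,0.565]}
{"k":13,"q":[0.057,-0.881,0.567,-1.699],"dq":[2.434,-2.609,1.319,-0.083],"tcp":[-0.136,0.471,0.46],"trq":[4.102,18.128,-10.157,0.349]}
{"k":14,"q":[0.107,-0.933,0.591,-1.698],"dq":[2.624,-2.565,1.062,0.121],"tcp":[-0.155,0.466,0.426],"trq":[1.807,19.969,-11.016,0.212]}
{"k":15,"q":[0.161,-0.983,0.61,-1.694],"dq":[2.802,-2.417,0.883,0.258],"tcp":[-0.172,0.46,0.394],"trq":[-0.328,21.241,-11.621,0.111]}
{"k":16,"q":[0.219,-1.029,0.627,-1.688],"dq":[2.965,-2.18,0.778,0.345],"tcp":[-0.188,0.453,0.363],"trq":[-2.384,21.945,-11.979,0.043]}
{"k":17,"q":[0.28,-1.07,0.642,-1.681],"dq":[3.106,-1.881,0.733,0.381],"tcp":[-0.202,0.447,0.334],"trq":[-4.432,22.097,-12.1,0.011]}
{"k":18,"q":[0.343,-1.104,0.656,-1.673],"dq":[3.22,-1.544,0.73,0.375],"tcp":[-0.215,0.44,0.308],"trq":[-6.534,21.738,-12.003,0.013]}
{"k":19,"q":[0.408,-1.132,0.671,-1.666],"dq":[3.3,-1.189,0.752,0.338],"tcp":[-0.227,0.433,0.284],"trq":[-8.726,20.933,-11.713,0.042]}
{"k":20,"q":[0.475,-1.152,0.686,-1.66],"dq":[3.342,-0.839,0.781,0.281],"tcp":[-0.239,0.427,0.263],"trq":[-11.019,19.758,-11.26,0.091]}
{"k":21,"q":[0.541,-1.165,0.702,-1.655],"dq":[3.341,-0.511,0.805,0.214],"tcp":[-0.25,0.421,0.243],"trq":[-13.389,18.304,-10.679,0.152]}
{"k":22,"q":[0.608,-1.173,0.718,-1.652],"dq":[3.296,-0.217,0.812,0.144],"tcp":[-0.26,0.415,0.226],"trq":[-15.784,16.664,-10.007,0.219]}
{"k":23,"q":[0.673,-1.175,0.734,-1.649],"dq":[3.209,0.03,0.794,0.073],"tcp":[-0.27,0.409,0.211],"trq":[-18.129,14.936,-9.282,0.289]}
{"k":24,"q":[0.736,-1.172,0.75,-1.649],"dq":[3.084,0.219,0.74,0.003],"tcp":[-0.281,0.404,0.197],"trq":[-20.347,13.219,-8.536,0.356]}
{"k":25,"q":[0.796,-1.166,0.764,-1.649],"dq":[2.927,0.371,0.689,-0.014],"tcp":[-0.291,0.4,0.184],"trq":[-22.344,11.604,-7.822,0.389]}
{"k":26,"q":[0.852,-1.158,0.777,-1.649],"dq":[2.746,0.477,0.623,-0.028],"tcp":[-0.3,0.396,0.173],"trq":[-24.073,10.113,-7.154,0.422]}
{"k":27,"q":[0.905,-1.148,0.789,-1.65],"dq":[2.549,0.54,0.546,-0.046],"tcp":[-0.31,0.393,0.162],"trq":[-25.508,8.78,-6.548,0.457]}
{"k":28,"q":[0.954,-1.137,0.799,-1.651],"dq":[2.344,0.567,0.464,-0.064],"tcp":[-0.319,0.39,0.153],"trq":[-145.549,-71.643,42.822,4.401]}
{"k":29,"q":[0.975,-1.114,0.866,-1.589],"dq":[-0.308,1.536,5.993,6.246],"tcp":[-0.314,0.389,0.142],"trq":[-105.506,-66.222,26.241,0.916]}
{"k":30,"q":[0.952,-1.12,0.955,-1.489],"dq":[-1.999,-2.146,3.037,3.825],"tcp":[-0.287,0.386,0.129],"trq":[-85.772,-43.03,15.351,2.125]}
{"k":31,"q":[0.895,-1.187,0.998,-1.413],"dq":[-3.766,-4.437,1.22,3.994],"tcp":[-0.246,0.38,0.112],"trq":[-78.981,-24.651,6.734,1.796]}
{"k":32,"q":[0.798,-1.288,1.009,-1.321],"dq":[-6.049,-5.556,0.033,5.317],"tcp":[-0.198,0.375,0.091],"trq":[-86.952,-11.775,0.942,0.82]}
{"k":33,"q":[0.645,-1.397,1.008,-1.194],"dq":[-9.37,-5.143,0.166,7.763],"tcp":[-0.149,0.372,0.066],"trq":[-115.03,-4.011,-2.278,-0.609]}
{"k":34,"q":[0.409,-1.476,1.036,-1.001],"dq":[-14.324,-2.332,3.146,12.053],"tcp":[-0.106,0.37,0.037],"trq":[-105.297,9.589,-4.663,-2.665]}
{"k":35,"q":[0.076,-1.466,1.163,-0.707],"dq":[-18.797,3.589,9.805,17.145],"tcp":[-0.073,0.369,0.013],"trq":[12.271,21.602,-7.412,-4.316]}
{"k":36,"q":[-0.291,-1.338,1.406,-0.38],"dq":[-17.763,9.029,13.909,14.096],"tcp":[-0.041,0.363,0.007]}


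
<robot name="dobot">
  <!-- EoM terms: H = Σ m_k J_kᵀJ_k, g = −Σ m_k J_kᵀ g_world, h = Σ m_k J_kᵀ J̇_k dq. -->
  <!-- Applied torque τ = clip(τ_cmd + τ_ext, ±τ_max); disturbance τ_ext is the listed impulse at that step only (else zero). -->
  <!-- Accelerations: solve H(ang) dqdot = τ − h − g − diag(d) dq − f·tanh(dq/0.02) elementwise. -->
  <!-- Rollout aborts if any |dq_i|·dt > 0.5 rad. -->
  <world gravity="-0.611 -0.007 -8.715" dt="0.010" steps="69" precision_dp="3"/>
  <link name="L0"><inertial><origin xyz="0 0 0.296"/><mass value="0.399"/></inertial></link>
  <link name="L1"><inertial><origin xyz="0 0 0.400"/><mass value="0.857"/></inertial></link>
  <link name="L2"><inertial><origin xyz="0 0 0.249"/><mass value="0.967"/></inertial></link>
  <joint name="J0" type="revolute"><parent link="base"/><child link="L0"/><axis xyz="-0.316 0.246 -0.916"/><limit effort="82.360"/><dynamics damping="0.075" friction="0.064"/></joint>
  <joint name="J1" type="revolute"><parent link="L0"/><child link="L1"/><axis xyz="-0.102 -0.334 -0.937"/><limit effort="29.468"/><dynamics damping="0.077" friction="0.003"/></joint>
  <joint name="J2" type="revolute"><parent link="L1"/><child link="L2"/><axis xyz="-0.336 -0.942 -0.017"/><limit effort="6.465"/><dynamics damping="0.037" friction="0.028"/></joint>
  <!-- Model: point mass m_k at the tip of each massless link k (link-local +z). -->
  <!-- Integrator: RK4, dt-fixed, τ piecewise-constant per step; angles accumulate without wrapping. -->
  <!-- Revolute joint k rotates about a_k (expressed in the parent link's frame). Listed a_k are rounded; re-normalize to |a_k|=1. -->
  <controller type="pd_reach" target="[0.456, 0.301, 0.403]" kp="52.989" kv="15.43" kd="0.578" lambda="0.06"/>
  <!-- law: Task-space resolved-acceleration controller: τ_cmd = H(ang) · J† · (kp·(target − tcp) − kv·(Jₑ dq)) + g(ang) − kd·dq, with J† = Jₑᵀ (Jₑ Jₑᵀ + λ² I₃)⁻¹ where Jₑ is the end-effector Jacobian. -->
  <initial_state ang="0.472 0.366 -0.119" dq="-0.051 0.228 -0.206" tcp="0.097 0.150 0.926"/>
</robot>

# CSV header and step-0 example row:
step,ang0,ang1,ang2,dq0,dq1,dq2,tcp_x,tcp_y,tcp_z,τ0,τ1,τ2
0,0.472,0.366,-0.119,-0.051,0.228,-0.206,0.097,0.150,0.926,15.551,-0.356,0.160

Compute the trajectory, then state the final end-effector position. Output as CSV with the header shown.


step,ang0,ang1,ang2,dq0,dq1,dq2,tcp_x,tcp_y,tcp_z,τ0,τ1,τ2
1,0.475,0.370,-0.123,0.571,0.601,-0.543,0.098,0.151,0.926,12.823,-0.446,0.328
2,0.483,0.377,-0.129,1.074,0.750,-0.635,0.101,0.152,0.925,10.536,-0.417,0.352
3,0.496,0.385,-0.135,1.487,0.848,-0.657,0.105,0.155,0.924,8.613,-0.370,0.340
4,0.512,0.394,-0.142,1.824,0.939,-0.657,0.111,0.158,0.923,6.994,-0.332,0.316
5,0.532,0.404,-0.148,2.097,1.035,-0.644,0.117,0.162,0.921,5.629,-0.312,0.281
6,0.554,0.414,-0.154,2.316,1.135,-0.623,0.125,0.167,0.919,4.474,-0.312,0.238
7,0.578,0.426,-0.161,2.489,1.239,-0.595,0.133,0.172,0.917,3.495,-0.331,0.185
8,0.603,0.439,-0.166,2.621,1.345,-0.560,0.142,0.177,0.914,2.662,-0.365,0.124
9,0.630,0.453,-0.172,2.717,1.449,-0.522,0.151,0.183,0.911,1.949,-0.414,0.056
10,0.658,0.468,-0.177,2.783,1.552,-0.480,0.161,0.189,0.908,1.335,-0.475,-0.018
11,0.686,0.484,-0.181,2.823,1.651,-0.436,0.171,0.195,0.905,0.804,-0.546,-0.096
12,0.714,0.501,-0.185,2.840,1.745,-0.390,0.181,0.201,0.902,0.341,-0.625,-0.179
13,0.742,0.519,-0.189,2.836,1.833,-0.345,0.191,0.207,0.898,-0.067,-0.710,-0.263
14,0.771,0.538,-0.192,2.816,1.915,-0.299,0.201,0.213,0.894,-0.428,-0.800,-0.350
15,0.799,0.557,-0.195,2.782,1.989,-0.255,0.212,0.219,0.890,-0.751,-0.894,-0.436
16,0.826,0.578,-0.197,2.735,2.057,-0.211,0.222,0.225,0.885,-1.042,-0.990,-0.523
17,0.853,0.598,-0.199,2.678,2.117,-0.170,0.233,0.232,0.881,-1.307,-1.087,-0.610
18,0.880,0.620,-0.201,2.612,2.170,-0.129,0.244,0.237,0.876,-1.549,-1.185,-0.695
19,0.906,0.642,-0.202,2.540,2.216,-0.091,0.254,0.243,0.871,-1.773,-1.282,-0.778
20,0.931,0.664,-0.203,2.462,2.254,-0.054,0.265,0.249,0.866,-1.981,-1.378,-0.860
21,0.955,0.687,-0.203,2.381,2.286,-0.021,0.275,0.255,0.861,-2.175,-1.472,-0.938
22,0.978,0.710,-0.203,2.297,2.319,0.001,0.285,0.260,0.856,-2.353,-1.566,-1.005
23,1.001,0.733,-0.203,2.211,2.349,0.015,0.296,0.265,0.850,-2.517,-1.658,-1.064
24,1.022,0.757,-0.203,2.124,2.371,0.030,0.306,0.270,0.845,-2.669,-1.744,-1.123
25,1.043,0.780,-0.202,2.037,2.383,0.048,0.316,0.275,0.839,-2.814,-1.825,-1.181
26,1.063,0.804,-0.202,1.950,2.387,0.067,0.326,0.279,0.834,-2.950,-1.901,-1.238
27,1.082,0.828,-0.201,1.864,2.386,0.086,0.336,0.284,0.828,-3.079,-1.974,-1.294
28,1.100,0.852,-0.200,1.779,2.380,0.103,0.345,0.288,0.822,-3.201,-2.042,-1.346
29,1.118,0.876,-0.199,1.695,2.370,0.119,0.355,0.292,0.816,-3.315,-2.107,-1.395
30,1.134,0.899,-0.198,1.613,2.357,0.134,0.364,0.295,0.810,-3.422,-2.167,-1.441
31,1.150,0.923,-0.196,1.534,2.340,0.147,0.373,0.299,0.805,-3.522,-2.223,-1.483
32,1.165,0.946,-0.195,1.456,2.320,0.159,0.382,0.302,0.799,-3.614,-2.275,-1.521
33,1.179,0.969,-0.193,1.381,2.297,0.169,0.391,0.305,0.793,-3.700,-2.323,-1.556
34,1.193,0.992,-0.191,1.308,2.272,0.179,0.399,0.307,0.787,-3.780,-2.367,-1.588
35,1.205,1.015,-0.189,1.238,2.245,0.187,0.408,0.310,0.781,-3.852,-2.407,-1.616
36,1.217,1.037,-0.188,1.170,2.216,0.194,0.416,0.312,0.776,-3.919,-2.442,-1.641
37,1.229,1.059,-0.186,1.104,2.186,0.200,0.424,0.314,0.770,-3.979,-2.474,-1.663
38,1.239,1.081,-0.184,1.041,2.154,0.205,0.431,0.316,0.765,-4.033,-2.502,-1.682
39,1.249,1.102,-0.182,0.981,2.120,0.210,0.439,0.318,0.759,-4.081,-2.527,-1.698
40,1.259,1.123,-0.179,0.923,2.086,0.214,0.446,0.320,0.754,-4.123,-2.548,-1.711
41,1.268,1.144,-0.177,0.867,2.051,0.217,0.453,0.321,0.748,-4.161,-2.566,-1.722
42,1.276,1.164,-0.175,0.814,2.015,0.219,0.460,0.323,0.743,-4.193,-2.581,-1.731
43,1.284,1.184,-0.173,0.763,1.979,0.221,0.466,0.324,0.738,-4.220,-2.593,-1.737
44,1.292,1.204,-0.171,0.714,1.942,0.223,0.472,0.325,0.733,-4.242,-2.603,-1.742
45,1.299,1.223,-0.168,0.667,1.906,0.224,0.479,0.326,0.728,-4.261,-2.610,-1.744
46,1.305,1.242,-0.166,0.622,1.869,0.225,0.484,0.327,0.723,-4.275,-2.615,-1.745
47,1.311,1.260,-0.164,0.579,1.832,0.226,0.490,0.328,0.719,-4.286,-2.617,-1.745
48,1.317,1.278,-0.162,0.538,1.795,0.226,0.495,0.328,0.714,-4.293,-2.618,-1.742
49,1.322,1.296,-0.159,0.498,1.759,0.227,0.501,0.329,0.710,-4.298,-2.617,-1.739
50,1.327,1.314,-0.157,0.461,1.722,0.228,0.506,0.329,0.705,-4.299,-2.615,-1.735
51,1.331,1.331,-0.155,0.425,1.686,0.228,0.511,0.330,0.701,-4.298,-2.611,-1.729
52,1.335,1.347,-0.153,0.390,1.651,0.229,0.515,0.330,0.697,-4.295,-2.605,-1.723
53,1.339,1.364,-0.150,0.357,1.615,0.230,0.520,0.331,0.693,-4.289,-2.599,-1.715
54,1.342,1.380,-0.148,0.325,1.580,0.231,0.524,0.331,0.689,-4.282,-2.591,-1.707
55,1.345,1.395,-0.146,0.295,1.546,0.232,0.528,0.331,0.685,-4.274,-2.583,-1.699
56,1.348,1.411,-0.143,0.265,1.512,0.234,0.532,0.331,0.682,-4.264,-2.574,-1.690
57,1.351,1.425,-0.141,0.237,1.479,0.236,0.536,0.331,0.678,-4.253,-2.564,-1.681
58,1.353,1.440,-0.139,0.210,1.446,0.238,0.539,0.332,0.675,-4.242,-2.553,-1.671
59,1.355,1.454,-0.136,0.184,1.413,0.241,0.543,0.332,0.671,-4.230,-2.543,-1.661
60,1.356,1.468,-0.134,0.159,1.381,0.245,0.546,0.332,0.668,-4.217,-2.531,-1.651
61,1.358,1.482,-0.131,0.135,1.350,0.249,0.549,0.332,0.665,-4.204,-2.520,-1.640
62,1.359,1.495,-0.129,0.111,1.319,0.253,0.552,0.332,0.662,-4.192,-2.508,-1.630
63,1.360,1.508,-0.126,0.088,1.289,0.259,0.555,0.332,0.659,-4.179,-2.496,-1.620
64,1.361,1.521,-0.124,0.066,1.259,0.265,0.558,0.332,0.656,-4.167,-2.484,-1.610
65,1.362,1.534,-0.121,0.045,1.229,0.271,0.560,0.332,0.653,-4.155,-2.472,-1.600
66,1.362,1.546,-0.118,0.024,1.200,0.279,0.563,0.332,0.651,-4.145,-2.459,-1.590
67,1.362,1.558,-0.115,0.005,1.169,0.287,0.565,0.333,0.648,-4.140,-2.446,-1.580
68,1.362,1.569,-0.112,-0.012,1.136,0.294,0.567,0.333,0.646,-4.144,-2.432,-1.569
69,1.362,1.580,-0.109,-0.027,1.101,0.301,0.570,0.333,0.643,,,
# final tcp position (m): 0.570 0.333 0.643


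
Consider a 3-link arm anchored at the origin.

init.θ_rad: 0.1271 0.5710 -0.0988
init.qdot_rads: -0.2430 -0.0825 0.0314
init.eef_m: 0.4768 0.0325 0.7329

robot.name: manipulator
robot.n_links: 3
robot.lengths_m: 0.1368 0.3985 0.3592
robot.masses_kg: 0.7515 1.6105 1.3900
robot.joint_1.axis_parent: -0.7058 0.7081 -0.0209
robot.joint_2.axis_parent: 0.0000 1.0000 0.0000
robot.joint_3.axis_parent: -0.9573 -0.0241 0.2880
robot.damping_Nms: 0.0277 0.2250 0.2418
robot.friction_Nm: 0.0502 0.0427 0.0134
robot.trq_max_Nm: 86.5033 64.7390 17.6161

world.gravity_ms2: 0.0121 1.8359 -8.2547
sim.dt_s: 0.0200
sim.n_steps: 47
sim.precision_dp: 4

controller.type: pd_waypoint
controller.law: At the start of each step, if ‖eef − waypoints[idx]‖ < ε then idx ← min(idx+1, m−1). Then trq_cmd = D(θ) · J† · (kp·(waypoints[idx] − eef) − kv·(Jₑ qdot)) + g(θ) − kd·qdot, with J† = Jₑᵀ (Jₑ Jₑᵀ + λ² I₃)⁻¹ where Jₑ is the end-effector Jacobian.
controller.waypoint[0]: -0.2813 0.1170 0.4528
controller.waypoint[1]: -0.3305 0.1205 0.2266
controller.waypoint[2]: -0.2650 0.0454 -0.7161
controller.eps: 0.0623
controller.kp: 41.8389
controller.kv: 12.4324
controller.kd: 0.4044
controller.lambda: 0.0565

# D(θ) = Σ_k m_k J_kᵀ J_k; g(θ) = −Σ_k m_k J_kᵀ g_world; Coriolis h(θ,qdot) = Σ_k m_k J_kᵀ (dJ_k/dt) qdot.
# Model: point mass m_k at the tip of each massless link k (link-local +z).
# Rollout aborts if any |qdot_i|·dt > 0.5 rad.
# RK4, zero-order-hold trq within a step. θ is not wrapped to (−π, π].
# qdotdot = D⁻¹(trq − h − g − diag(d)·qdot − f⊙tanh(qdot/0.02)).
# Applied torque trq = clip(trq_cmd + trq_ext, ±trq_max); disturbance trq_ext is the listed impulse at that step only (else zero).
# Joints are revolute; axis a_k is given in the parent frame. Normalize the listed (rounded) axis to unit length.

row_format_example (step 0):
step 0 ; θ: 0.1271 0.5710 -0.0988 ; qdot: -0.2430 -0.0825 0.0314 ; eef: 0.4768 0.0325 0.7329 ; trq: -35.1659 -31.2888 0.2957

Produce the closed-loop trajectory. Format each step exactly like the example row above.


step 1 ; θ: 0.1135 0.5722 -0.0831 ; qdot: -1.0985 0.1883 1.5100 ; eef: 0.4707 0.0310 0.7371 ; trq: -32.1519 -26.0084 -0.4078
step 2 ; θ: 0.0834 0.5795 -0.0399 ; qdot: -1.9063 0.5348 2.7841 ; eef: 0.4597 0.0301 0.7441 ; trq: -31.6313 -21.8151 -0.6231
step 3 ; θ: 0.0351 0.5964 0.0310 ; qdot: -2.9070 1.1521 4.2651 ; eef: 0.4441 0.0291 0.7524 ; trq: -30.1238 -17.7715 -0.6070
step 4 ; θ: -0.0343 0.6278 0.1320 ; qdot: -4.0094 1.9794 5.7751 ; eef: 0.4234 0.0273 0.7603 ; trq: -23.8463 -13.0997 -0.3069
step 5 ; θ: -0.1228 0.6746 0.2575 ; qdot: -4.8280 2.6915 6.7179 ; eef: 0.3972 0.0240 0.7657 ; trq: -13.5675 -8.1937 0.2477
step 6 ; θ: -0.2220 0.7316 0.3930 ; qdot: -5.0858 2.9998 6.8060 ; eef: 0.3660 0.0188 0.7679 ; trq: -4.0132 -4.0621 0.7633
step 7 ; θ: -0.3216 0.7909 0.5245 ; qdot: -4.8881 2.9365 6.3678 ; eef: 0.3313 0.0123 0.7670 ; trq: 2.4144 -1.1330 0.9649
step 8 ; θ: -0.4149 0.8469 0.6458 ; qdot: -4.4579 2.6723 5.7955 ; eef: 0.2951 0.0053 0.7637 ; trq: 6.0160 0.6852 0.8186
step 9 ; θ: -0.4988 0.8968 0.7561 ; qdot: -3.9419 2.3323 5.2732 ; eef: 0.2588 -0.0012 0.7586 ; trq: 7.7191 1.6401 0.4294
step 10 ; θ: -0.5722 0.9398 0.8569 ; qdot: -3.4116 1.9784 4.8459 ; eef: 0.2233 -0.0067 0.7518 ; trq: 8.2665 1.9801 -0.0864
step 11 ; θ: -0.6352 0.9759 0.9501 ; qdot: -2.8983 1.6355 4.5050 ; eef: 0.1892 -0.0109 0.7437 ; trq: 8.1435 1.9113 -0.6445
step 12 ; θ: -0.6883 1.0052 1.0372 ; qdot: -2.4155 1.3113 4.2290 ; eef: 0.1567 -0.0136 0.7344 ; trq: 7.6513 1.5917 -1.1929
step 13 ; θ: -0.7320 1.0283 1.1193 ; qdot: -1.9686 1.0065 3.9968 ; eef: 0.1261 -0.0149 0.7242 ; trq: 6.9747 1.1363 -1.7030
step 14 ; θ: -0.7672 1.0455 1.1970 ; qdot: -1.5598 0.7197 3.7917 ; eef: 0.0974 -0.0149 0.7131 ; trq: 6.2270 0.6266 -2.1602
step 15 ; θ: -0.7947 1.0571 1.2708 ; qdot: -1.1899 0.4494 3.6012 ; eef: 0.0707 -0.0138 0.7014 ; trq: 5.4777 0.1183 -2.5588
step 16 ; θ: -0.8151 1.0635 1.3409 ; qdot: -0.8593 0.1949 3.4168 ; eef: 0.0459 -0.0119 0.6893 ; trq: 4.7684 -0.3515 -2.8981
step 17 ; θ: -0.8293 1.0650 1.4073 ; qdot: -0.5689 -0.0418 3.2337 ; eef: 0.0229 -0.0093 0.6769 ; trq: 4.1241 -0.7633 -3.1806
step 18 ; θ: -0.8382 1.0620 1.4701 ; qdot: -0.3223 -0.2534 3.0511 ; eef: 0.0017 -0.0062 0.6644 ; trq: 3.5600 -1.1181 -3.4117
step 19 ; θ: -0.8425 1.0549 1.5292 ; qdot: -0.1107 -0.4507 2.8637 ; eef: -0.0178 -0.0028 0.6521 ; trq: 3.0770 -1.3863 -3.5949
step 20 ; θ: -0.8429 1.0441 1.5845 ; qdot: 0.0651 -0.6296 2.6725 ; eef: -0.0358 0.0009 0.6399 ; trq: 2.6823 -1.5698 -3.7363
step 21 ; θ: -0.8402 1.0299 1.6360 ; qdot: 0.2038 -0.7853 2.4792 ; eef: -0.0524 0.0047 0.6281 ; trq: 2.3857 -1.6736 -3.8426
step 22 ; θ: -0.8350 1.0128 1.6836 ; qdot: 0.3148 -0.9242 2.2853 ; eef: -0.0676 0.0085 0.6167 ; trq: 2.1553 -1.7036 -3.9195
step 23 ; θ: -0.8278 0.9931 1.7274 ; qdot: 0.4003 -1.0450 2.0933 ; eef: -0.0817 0.0123 0.6058 ; trq: 1.9849 -1.6691 -3.9727
step 24 ; θ: -0.8191 0.9711 1.7673 ; qdot: 0.4631 -1.1471 1.9057 ; eef: -0.0948 0.0161 0.5955 ; trq: 1.8678 -1.5796 -4.0073
step 25 ; θ: -0.8094 0.9474 1.8036 ; qdot: 0.5062 -1.2307 1.7246 ; eef: -0.1069 0.0198 0.5858 ; trq: 1.7965 -1.4447 -4.0280
step 26 ; θ: -0.7991 0.9221 1.8364 ; qdot: 0.5326 -1.2965 1.5518 ; eef: -0.1181 0.0235 0.5766 ; trq: 1.7640 -1.2736 -4.0387
step 27 ; θ: -0.7883 0.8957 1.8658 ; qdot: 0.5454 -1.3454 1.3887 ; eef: -0.1286 0.0271 0.5680 ; trq: 1.7633 -1.0750 -4.0424
step 28 ; θ: -0.7774 0.8685 1.8920 ; qdot: 0.5472 -1.3788 1.2364 ; eef: -0.1384 0.0307 0.5600 ; trq: 1.7884 -0.8564 -4.0416
step 29 ; θ: -0.7665 0.8407 1.9153 ; qdot: 0.5403 -1.3980 1.0953 ; eef: -0.1476 0.0342 0.5524 ; trq: 1.8338 -0.6246 -4.0383
step 30 ; θ: -0.7558 0.8127 1.9359 ; qdot: 0.5270 -1.4045 0.9658 ; eef: -0.1562 0.0376 0.5454 ; trq: 1.8947 -0.3854 -4.0336
step 31 ; θ: -0.7455 0.7847 1.9540 ; qdot: 0.5090 -1.3999 0.8476 ; eef: -0.1643 0.0409 0.5389 ; trq: 1.9670 -0.1436 -4.0286
step 32 ; θ: -0.7355 0.7569 1.9699 ; qdot: 0.4876 -1.3857 0.7406 ; eef: -0.1719 0.0442 0.5327 ; trq: 2.0474 0.0967 -4.0237
step 33 ; θ: -0.7260 0.7294 1.9838 ; qdot: 0.4641 -1.3632 0.6442 ; eef: -0.1791 0.0474 0.5270 ; trq: 2.1329 0.3324 -4.0192
step 34 ; θ: -0.7170 0.7024 1.9958 ; qdot: 0.4395 -1.3339 0.5579 ; eef: -0.1859 0.0505 0.5217 ; trq: 2.2210 0.5611 -4.0152
step 35 ; θ: -0.7085 0.6761 2.0062 ; qdot: 0.4143 -1.2989 0.4808 ; eef: -0.1923 0.0535 0.5167 ; trq: 2.3098 0.7807 -4.0118
step 36 ; θ: -0.7004 0.6506 2.0151 ; qdot: 0.3893 -1.2593 0.4124 ; eef: -0.1983 0.0564 0.5120 ; trq: 2.3976 0.9899 -4.0088
step 37 ; θ: -0.6929 0.6258 2.0227 ; qdot: 0.3649 -1.2163 0.3519 ; eef: -0.2039 0.0592 0.5076 ; trq: 2.4829 1.1878 -4.0061
step 38 ; θ: -0.6858 0.6020 2.0292 ; qdot: 0.3413 -1.1706 0.2986 ; eef: -0.2092 0.0619 0.5035 ; trq: 2.5648 1.3739 -4.0035
step 39 ; θ: -0.6793 0.5791 2.0347 ; qdot: 0.3187 -1.1230 0.2517 ; eef: -0.2142 0.0646 0.4997 ; trq: 2.6423 1.5478 -4.0010
step 40 ; θ: -0.6731 0.5571 2.0394 ; qdot: 0.2974 -1.0744 0.2107 ; eef: -0.2189 0.0671 0.4961 ; trq: 2.7148 1.7095 -3.9983
step 41 ; θ: -0.6674 0.5362 2.0432 ; qdot: 0.2773 -1.0252 0.1748 ; eef: -0.2233 0.0695 0.4928 ; trq: 2.7819 1.8592 -3.9955
step 42 ; θ: -0.6620 0.5162 2.0464 ; qdot: 0.2586 -0.9759 0.1436 ; eef: -0.2274 0.0718 0.4897 ; trq: 2.8434 1.9973 -3.9925
step 43 ; θ: -0.6570 0.4972 2.0490 ; qdot: 0.2411 -0.9271 0.1165 ; eef: -0.2313 0.0740 0.4867 ; trq: 2.8991 2.1242 -3.9891
step 44 ; θ: -0.6524 0.4791 2.0511 ; qdot: 0.2250 -0.8790 0.0930 ; eef: -0.2349 0.0761 0.4840 ; trq: 2.9491 2.2404 -3.9855
step 45 ; θ: -0.6480 0.4620 2.0528 ; qdot: 0.2101 -0.8320 0.0727 ; eef: -0.2383 0.0781 0.4815 ; trq: 2.9934 2.3465 -3.9815
step 46 ; θ: -0.6440 0.4459 2.0540 ; qdot: 0.1964 -0.7863 0.0552 ; eef: -0.2415 0.0800 0.4791 ; trq: 0.5787 -0.8621 0.5109
step 47 ; θ: -0.6397 0.4297 2.0602 ; qdot: 0.2289 -0.8321 0.5535 ; eef: -0.2448 0.0819 0.4751


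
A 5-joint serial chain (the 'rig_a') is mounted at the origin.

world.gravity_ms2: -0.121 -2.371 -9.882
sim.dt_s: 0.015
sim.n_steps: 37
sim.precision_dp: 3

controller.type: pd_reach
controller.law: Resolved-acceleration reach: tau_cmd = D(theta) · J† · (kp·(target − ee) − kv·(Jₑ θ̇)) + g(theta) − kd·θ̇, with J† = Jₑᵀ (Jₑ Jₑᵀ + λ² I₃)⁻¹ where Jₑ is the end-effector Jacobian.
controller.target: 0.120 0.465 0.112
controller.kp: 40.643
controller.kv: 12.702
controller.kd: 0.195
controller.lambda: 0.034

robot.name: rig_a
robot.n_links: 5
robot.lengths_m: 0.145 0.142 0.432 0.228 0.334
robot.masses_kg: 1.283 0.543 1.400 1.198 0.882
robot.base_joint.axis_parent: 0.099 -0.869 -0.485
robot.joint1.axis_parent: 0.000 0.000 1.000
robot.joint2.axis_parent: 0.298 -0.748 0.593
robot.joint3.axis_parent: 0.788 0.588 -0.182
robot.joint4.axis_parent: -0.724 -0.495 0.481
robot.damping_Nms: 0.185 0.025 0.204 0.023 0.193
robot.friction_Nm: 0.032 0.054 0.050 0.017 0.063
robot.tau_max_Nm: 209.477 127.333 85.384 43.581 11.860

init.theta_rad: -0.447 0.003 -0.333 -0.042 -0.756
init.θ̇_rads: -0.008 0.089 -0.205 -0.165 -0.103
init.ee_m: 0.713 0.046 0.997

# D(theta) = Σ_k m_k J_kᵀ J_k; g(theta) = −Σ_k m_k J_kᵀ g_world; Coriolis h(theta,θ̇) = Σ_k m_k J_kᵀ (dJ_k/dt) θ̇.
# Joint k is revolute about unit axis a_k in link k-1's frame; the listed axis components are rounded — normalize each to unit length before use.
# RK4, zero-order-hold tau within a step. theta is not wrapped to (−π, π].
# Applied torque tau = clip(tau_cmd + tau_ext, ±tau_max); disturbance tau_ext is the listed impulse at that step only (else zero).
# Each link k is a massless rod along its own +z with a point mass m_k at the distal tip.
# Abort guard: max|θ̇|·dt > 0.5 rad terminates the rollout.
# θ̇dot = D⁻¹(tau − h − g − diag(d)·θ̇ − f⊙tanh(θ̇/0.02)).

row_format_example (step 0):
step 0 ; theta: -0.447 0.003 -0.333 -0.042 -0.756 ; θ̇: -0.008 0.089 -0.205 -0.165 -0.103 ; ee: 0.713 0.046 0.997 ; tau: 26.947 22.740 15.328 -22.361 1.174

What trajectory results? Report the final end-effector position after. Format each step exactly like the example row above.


step 1 ; theta: -0.440 0.033 -0.347 -0.051 -0.791 ; θ̇: 0.871 3.804 -1.513 -1.005 -4.384 ; ee: 0.712 0.049 0.992 ; tau: 23.834 18.967 13.067 -18.408 1.803
step 2 ; theta: -0.423 0.108 -0.375 -0.067 -0.873 ; θ̇: 1.198 6.081 -2.008 -1.082 -6.538 ; ee: 0.706 0.057 0.983 ; tau: 20.893 16.185 9.476 -14.386 1.662
step 3 ; theta: -0.403 0.210 -0.409 -0.079 -0.977 ; θ̇: 1.382 7.387 -2.379 -0.623 -7.345 ; ee: 0.698 0.067 0.969 ; tau: 18.298 13.623 6.189 -10.791 1.238
step 4 ; theta: -0.381 0.326 -0.449 -0.082 -1.087 ; θ̇: 1.533 8.028 -2.773 0.205 -7.312 ; ee: 0.688 0.082 0.953 ; tau: 15.861 11.189 3.810 -7.852 0.772
step 5 ; theta: -0.356 0.449 -0.493 -0.071 -1.192 ; θ̇: 1.619 8.244 -3.103 1.240 -6.798 ; ee: 0.675 0.098 0.934 ; tau: 13.532 8.860 2.416 -5.593 0.377
step 6 ; theta: -0.332 0.572 -0.542 -0.044 -1.288 ; θ̇: 1.610 8.226 -3.309 2.329 -6.052 ; ee: 0.660 0.117 0.913 ; tau: 11.435 6.614 1.894 -3.948 0.091
step 7 ; theta: -0.308 0.695 -0.592 -0.001 -1.373 ; θ̇: 1.500 8.089 -3.392 3.336 -5.242 ; ee: 0.644 0.136 0.891 ; tau: 9.637 4.464 2.024 -2.803 -0.088
step 8 ; theta: -0.287 0.814 -0.643 0.055 -1.446 ; θ̇: 1.304 7.895 -3.388 4.176 -4.459 ; ee: 0.626 0.157 0.868 ; tau: 8.146 2.463 2.570 -2.046 -0.180
step 9 ; theta: -0.270 0.931 -0.694 0.123 -1.507 ; θ̇: 1.041 7.670 -3.343 4.812 -3.750 ; ee: 0.607 0.177 0.844 ; tau: 6.918 0.685 3.319 -1.578 -0.215
step 10 ; theta: -0.256 1.044 -0.743 0.198 -1.559 ; θ̇: 0.731 7.426 -3.295 5.243 -3.131 ; ee: 0.588 0.197 0.819 ; tau: 5.894 -0.809 4.097 -1.316 -0.219
step 11 ; theta: -0.248 1.153 -0.792 0.279 -1.602 ; θ̇: 0.393 7.168 -3.275 5.491 -2.602 ; ee: 0.568 0.217 0.794 ; tau: 5.021 -1.986 4.784 -1.191 -0.215
step 12 ; theta: -0.245 1.259 -0.842 0.362 -1.637 ; θ̇: 0.036 6.902 -3.301 5.588 -2.153 ; ee: 0.547 0.236 0.768 ; tau: 4.270 -2.840 5.315 -1.147 -0.220
step 13 ; theta: -0.247 1.360 -0.892 0.446 -1.667 ; θ̇: -0.327 6.630 -3.388 5.574 -1.761 ; ee: 0.527 0.254 0.744 ; tau: 3.619 -3.390 5.658 -1.141 -0.242
step 14 ; theta: -0.255 1.458 -0.943 0.529 -1.691 ; θ̇: -0.694 6.354 -3.539 5.473 -1.424 ; ee: 0.507 0.271 0.720 ; tau: 3.084 -3.671 5.839 -1.147 -0.282
step 15 ; theta: -0.268 1.551 -0.998 0.609 -1.710 ; θ̇: -1.065 6.077 -3.754 5.309 -1.130 ; ee: 0.488 0.287 0.697 ; tau: 2.677 -3.718 5.895 -1.143 -0.339
step 16 ; theta: -0.287 1.640 -1.056 0.687 -1.725 ; θ̇: -1.435 5.799 -4.031 5.099 -0.869 ; ee: 0.470 0.302 0.675 ; tau: 2.400 -3.559 5.868 -1.119 -0.408
step 17 ; theta: -0.311 1.725 -1.119 0.762 -1.737 ; θ̇: -1.800 5.517 -4.362 4.855 -0.631 ; ee: 0.452 0.316 0.654 ; tau: 2.252 -3.214 5.804 -1.069 -0.483
step 18 ; theta: -0.341 1.806 -1.187 0.833 -1.745 ; θ̇: -2.155 5.230 -4.735 4.584 -0.411 ; ee: 0.436 0.328 0.634 ; tau: 2.214 -2.693 5.744 -0.996 -0.561
step 19 ; theta: -0.376 1.882 -1.261 0.900 -1.749 ; θ̇: -2.493 4.939 -5.134 4.292 -0.206 ; ee: 0.420 0.340 0.616 ; tau: 2.257 -2.008 5.715 -0.901 -0.634
step 20 ; theta: -0.416 1.954 -1.341 0.962 -1.751 ; θ̇: -2.806 4.646 -5.539 3.982 -0.018 ; ee: 0.406 0.352 0.599 ; tau: 2.328 -1.194 5.718 -0.790 -0.700
step 21 ; theta: -0.460 2.022 -1.427 1.019 -1.750 ; θ̇: -3.111 4.358 -5.927 3.641 0.082 ; ee: 0.392 0.362 0.583 ; tau: 2.301 -0.407 5.721 -0.661 -0.722
step 22 ; theta: -0.509 2.085 -1.519 1.071 -1.749 ; θ̇: -3.386 4.073 -6.285 3.296 0.159 ; ee: 0.380 0.372 0.568 ; tau: 2.185 0.244 5.616 -0.511 -0.737
step 23 ; theta: -0.562 2.144 -1.616 1.118 -1.746 ; θ̇: -3.631 3.792 -6.601 2.953 0.208 ; ee: 0.368 0.382 0.555 ; tau: 1.939 0.479 5.265 -0.329 -0.747
step 24 ; theta: -0.618 2.199 -1.717 1.160 -1.743 ; θ̇: -3.853 3.510 -6.873 2.614 0.207 ; ee: 0.357 0.390 0.542 ; tau: 1.565 -0.054 4.526 -0.100 -0.748
step 25 ; theta: -0.677 2.249 -1.822 1.197 -1.740 ; θ̇: -4.052 3.208 -7.095 2.278 0.135 ; ee: 0.347 0.399 0.530 ; tau: 1.174 -1.540 3.364 0.178 -0.736
step 26 ; theta: -0.739 2.295 -1.930 1.228 -1.739 ; θ̇: -4.210 2.852 -7.251 1.947 -0.009 ; ee: 0.337 0.407 0.518 ; tau: 0.998 -3.616 2.025 0.477 -0.718
step 27 ; theta: -0.803 2.334 -2.039 1.255 -1.740 ; θ̇: -4.283 2.408 -7.307 1.641 -0.180 ; ee: 0.327 0.414 0.506 ; tau: 1.289 -5.162 1.077 0.731 -0.718
step 28 ; theta: -0.867 2.366 -2.148 1.278 -1.745 ; θ̇: -4.254 1.850 -7.193 1.350 -0.444 ; ee: 0.318 0.421 0.494 ; tau: 2.048 -4.979 1.129 0.883 -0.704
step 29 ; theta: -0.930 2.389 -2.254 1.296 -1.753 ; θ̇: -4.100 1.189 -6.854 1.094 -0.775 ; ee: 0.309 0.428 0.482 ; tau: 3.085 -2.706 2.266 0.942 -0.680
step 30 ; theta: -0.989 2.402 -2.353 1.311 -1.767 ; θ̇: -3.831 0.461 -6.279 0.890 -1.137 ; ee: 0.300 0.434 0.469 ; tau: 4.153 0.984 4.081 0.973 -0.654
step 31 ; theta: -1.044 2.403 -2.441 1.323 -1.787 ; θ̇: -3.482 -0.276 -5.518 0.751 -1.487 ; ee: 0.291 0.440 0.456 ; tau: 5.110 5.109 6.066 1.042 -0.635
step 32 ; theta: -1.093 2.394 -2.518 1.334 -1.811 ; θ̇: -3.098 -0.961 -4.668 0.681 -1.770 ; ee: 0.283 0.446 0.441 ; tau: 5.918 8.932 7.864 1.179 -0.630
step 33 ; theta: -1.137 2.375 -2.582 1.344 -1.839 ; θ̇: -2.713 -1.557 -3.816 0.664 -1.967 ; ee: 0.274 0.452 0.426 ; tau: 6.595 12.079 9.301 1.387 -0.638
step 34 ; theta: -1.175 2.349 -2.633 1.354 -1.868 ; θ̇: -2.354 -2.031 -3.044 0.689 -2.056 ; ee: 0.266 0.458 0.411 ; tau: 7.170 14.449 10.346 1.648 -0.655
step 35 ; theta: -1.208 2.316 -2.674 1.365 -1.899 ; θ̇: -2.031 -2.374 -2.404 0.738 -2.040 ; ee: 0.258 0.463 0.395 ; tau: 7.669 16.107 11.043 1.933 -0.676
step 36 ; theta: -1.236 2.278 -2.706 1.377 -1.929 ; θ̇: -1.748 -2.596 -1.908 0.797 -1.942 ; ee: 0.251 0.469 0.380 ; tau: 8.111 17.187 11.470 2.220 -0.691
step 37 ; theta: -1.260 2.238 -2.732 1.389 -1.957 ; θ̇: -1.501 -2.717 -1.543 0.853 -1.791 ; ee: 0.244 0.474 0.364
final ee position (m): 0.244 0.474 0.364


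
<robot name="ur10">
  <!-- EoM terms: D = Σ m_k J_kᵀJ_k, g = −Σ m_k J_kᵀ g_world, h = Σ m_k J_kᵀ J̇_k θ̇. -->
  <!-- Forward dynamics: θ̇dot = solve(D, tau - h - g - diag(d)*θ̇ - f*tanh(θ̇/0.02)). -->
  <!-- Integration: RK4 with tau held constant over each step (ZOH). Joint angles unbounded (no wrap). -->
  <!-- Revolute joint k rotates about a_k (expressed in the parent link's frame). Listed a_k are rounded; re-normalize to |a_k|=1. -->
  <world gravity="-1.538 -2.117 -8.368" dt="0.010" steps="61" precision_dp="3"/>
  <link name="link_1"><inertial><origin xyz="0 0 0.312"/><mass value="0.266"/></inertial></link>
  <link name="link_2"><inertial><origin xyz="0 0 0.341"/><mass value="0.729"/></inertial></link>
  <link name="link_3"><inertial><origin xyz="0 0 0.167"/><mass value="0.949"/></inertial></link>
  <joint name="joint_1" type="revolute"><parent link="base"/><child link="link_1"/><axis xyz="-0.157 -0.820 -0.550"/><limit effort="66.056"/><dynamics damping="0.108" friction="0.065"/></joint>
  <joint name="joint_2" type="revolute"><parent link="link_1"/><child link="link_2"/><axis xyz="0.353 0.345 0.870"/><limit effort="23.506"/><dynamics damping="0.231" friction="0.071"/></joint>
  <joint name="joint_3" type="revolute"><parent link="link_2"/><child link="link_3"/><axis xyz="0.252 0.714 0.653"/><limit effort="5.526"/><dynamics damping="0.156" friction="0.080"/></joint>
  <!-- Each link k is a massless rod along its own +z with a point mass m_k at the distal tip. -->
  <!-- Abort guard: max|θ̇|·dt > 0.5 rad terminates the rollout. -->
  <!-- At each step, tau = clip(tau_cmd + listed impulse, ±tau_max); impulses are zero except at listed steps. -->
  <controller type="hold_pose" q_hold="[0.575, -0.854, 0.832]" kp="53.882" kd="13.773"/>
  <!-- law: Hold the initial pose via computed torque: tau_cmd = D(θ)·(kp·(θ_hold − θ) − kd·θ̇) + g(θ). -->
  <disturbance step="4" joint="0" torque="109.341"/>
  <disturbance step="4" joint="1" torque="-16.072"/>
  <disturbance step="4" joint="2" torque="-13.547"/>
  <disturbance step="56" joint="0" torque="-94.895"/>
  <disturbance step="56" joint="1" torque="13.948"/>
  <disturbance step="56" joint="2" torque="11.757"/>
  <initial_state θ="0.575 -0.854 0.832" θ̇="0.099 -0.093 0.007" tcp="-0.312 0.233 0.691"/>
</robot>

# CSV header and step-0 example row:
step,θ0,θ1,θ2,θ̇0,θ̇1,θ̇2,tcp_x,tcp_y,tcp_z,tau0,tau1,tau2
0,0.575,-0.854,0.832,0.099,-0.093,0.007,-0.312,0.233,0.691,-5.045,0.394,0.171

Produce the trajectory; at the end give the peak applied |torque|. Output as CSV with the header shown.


step,θ0,θ1,θ2,θ̇0,θ̇1,θ̇2,tcp_x,tcp_y,tcp_z,tau0,tau1,tau2
1,0.576,-0.855,0.832,0.085,-0.060,-0.011,-0.312,0.234,0.691,-4.958,0.364,0.160
2,0.577,-0.855,0.832,0.072,-0.033,-0.025,-0.312,0.234,0.691,-4.878,0.337,0.149
3,0.577,-0.855,0.832,0.060,-0.013,-0.039,-0.313,0.234,0.691,-4.806,0.315,0.140
4,0.578,-0.856,0.832,0.049,-0.004,-0.040,-0.313,0.234,0.690,66.056,-15.772,-5.526
5,0.587,-0.866,0.860,1.804,-2.032,5.404,-0.315,0.236,0.687,-14.624,2.467,0.975
6,0.604,-0.883,0.903,1.440,-1.371,3.247,-0.318,0.239,0.682,-13.559,2.086,0.964
7,0.616,-0.894,0.928,1.155,-0.926,1.877,-0.321,0.243,0.678,-12.592,1.786,0.927
8,0.627,-0.902,0.942,0.927,-0.616,0.997,-0.324,0.245,0.674,-11.716,1.543,0.874
9,0.635,-0.907,0.949,0.739,-0.395,0.429,-0.327,0.248,0.672,-10.922,1.344,0.813
10,0.642,-0.910,0.951,0.584,-0.236,0.063,-0.329,0.250,0.669,-10.204,1.178,0.748
11,0.647,-0.912,0.951,0.465,-0.135,-0.059,-0.331,0.252,0.668,-9.553,1.037,0.673
12,0.651,-0.913,0.951,0.372,-0.072,-0.033,-0.333,0.253,0.666,-8.963,0.915,0.593
13,0.654,-0.914,0.951,0.288,-0.021,-0.023,-0.335,0.254,0.665,-8.429,0.809,0.522
14,0.657,-0.914,0.950,0.211,0.007,-0.016,-0.336,0.255,0.664,-7.945,0.724,0.459
15,0.659,-0.914,0.950,0.140,0.020,-0.030,-0.336,0.256,0.664,-7.508,0.657,0.405
16,0.660,-0.913,0.950,0.076,0.027,-0.043,-0.337,0.256,0.664,-7.112,0.599,0.357
17,0.660,-0.913,0.950,0.023,0.030,-0.039,-0.337,0.256,0.663,-6.755,0.548,0.312
18,0.660,-0.913,0.950,-0.022,0.033,-0.035,-0.337,0.256,0.663,-6.440,0.504,0.272
19,0.660,-0.912,0.950,-0.060,0.038,-0.041,-0.337,0.256,0.664,-6.167,0.464,0.239
20,0.659,-0.912,0.949,-0.092,0.041,-0.041,-0.337,0.256,0.664,-5.921,0.429,0.208
21,0.658,-0.912,0.949,-0.119,0.043,-0.041,-0.336,0.255,0.664,-5.700,0.398,0.180
22,0.657,-0.911,0.949,-0.142,0.045,-0.041,-0.336,0.255,0.665,-5.501,0.371,0.155
23,0.655,-0.911,0.949,-0.161,0.046,-0.041,-0.335,0.254,0.665,-5.324,0.347,0.133
24,0.654,-0.910,0.949,-0.177,0.047,-0.041,-0.334,0.254,0.666,-5.165,0.326,0.113
25,0.652,-0.910,0.948,-0.189,0.048,-0.041,-0.334,0.253,0.666,-5.023,0.307,0.096
26,0.650,-0.910,0.948,-0.199,0.049,-0.041,-0.333,0.253,0.667,-4.897,0.291,0.080
27,0.648,-0.909,0.948,-0.206,0.049,-0.041,-0.332,0.252,0.667,-4.784,0.277,0.066
28,0.646,-0.909,0.948,-0.212,0.049,-0.041,-0.331,0.251,0.668,-4.685,0.265,0.053
29,0.644,-0.908,0.948,-0.215,0.049,-0.041,-0.331,0.251,0.669,-4.597,0.254,0.042
30,0.642,-0.908,0.947,-0.217,0.048,-0.041,-0.330,0.250,0.670,-4.519,0.245,0.033
31,0.640,-0.907,0.947,-0.217,0.048,-0.041,-0.329,0.249,0.670,-4.451,0.237,0.024
32,0.637,-0.907,0.947,-0.217,0.048,-0.041,-0.328,0.249,0.671,-4.391,0.231,0.017
33,0.635,-0.906,0.947,-0.215,0.047,-0.041,-0.327,0.248,0.672,-4.338,0.225,0.010
34,0.633,-0.906,0.947,-0.212,0.046,-0.041,-0.326,0.247,0.672,-4.293,0.221,0.004
35,0.631,-0.906,0.947,-0.209,0.045,-0.041,-0.325,0.247,0.673,-4.254,0.217,-0.000
36,0.629,-0.905,0.946,-0.204,0.045,-0.041,-0.325,0.246,0.674,-4.220,0.214,-0.005
37,0.627,-0.905,0.946,-0.200,0.044,-0.041,-0.324,0.245,0.674,-4.191,0.212,-0.008
38,0.625,-0.904,0.946,-0.195,0.043,-0.041,-0.323,0.245,0.675,-4.167,0.211,-0.011
39,0.623,-0.904,0.946,-0.189,0.042,-0.041,-0.322,0.244,0.675,-4.147,0.210,-0.014
40,0.621,-0.904,0.946,-0.184,0.041,-0.041,-0.322,0.244,0.676,-4.130,0.209,-0.016
41,0.620,-0.903,0.945,-0.178,0.040,-0.041,-0.321,0.243,0.677,-4.116,0.209,-0.017
42,0.618,-0.903,0.945,-0.172,0.039,-0.041,-0.320,0.243,0.677,-4.105,0.209,-0.019
43,0.616,-0.902,0.945,-0.166,0.038,-0.041,-0.319,0.242,0.678,-4.097,0.209,-0.020
44,0.615,-0.902,0.945,-0.160,0.037,-0.041,-0.319,0.242,0.678,-4.091,0.209,-0.020
45,0.613,-0.902,0.945,-0.154,0.037,-0.041,-0.318,0.241,0.679,-4.086,0.210,-0.021
46,0.612,-0.901,0.945,-0.148,0.036,-0.041,-0.318,0.241,0.679,-4.084,0.211,-0.021
47,0.610,-0.901,0.944,-0.141,0.035,-0.041,-0.317,0.240,0.680,-4.082,0.212,-0.021
48,0.609,-0.901,0.944,-0.135,0.035,-0.041,-0.316,0.240,0.680,-4.082,0.213,-0.021
49,0.608,-0.901,0.944,-0.130,0.034,-0.041,-0.316,0.239,0.680,-4.084,0.215,-0.021
50,0.606,-0.900,0.944,-0.124,0.033,-0.041,-0.315,0.239,0.681,-4.086,0.216,-0.021
51,0.605,-0.900,0.944,-0.118,0.033,-0.041,-0.315,0.239,0.681,-4.089,0.217,-0.020
52,0.604,-0.900,0.943,-0.113,0.032,-0.041,-0.314,0.238,0.681,-4.092,0.219,-0.020
53,0.603,-0.899,0.943,-0.107,0.032,-0.041,-0.314,0.238,0.682,-4.096,0.220,-0.019
54,0.602,-0.899,0.943,-0.102,0.031,-0.042,-0.314,0.238,0.682,-4.101,0.221,-0.019
55,0.601,-0.899,0.943,-0.097,0.031,-0.042,-0.313,0.237,0.682,-4.106,0.223,-0.018
56,0.600,-0.899,0.943,-0.092,0.031,-0.042,-0.313,0.237,0.683,-66.056,14.172,5.526
57,0.592,-0.889,0.923,-1.534,1.782,-3.810,-0.311,0.235,0.685,4.581,-1.718,-0.844
58,0.578,-0.874,0.892,-1.226,1.378,-2.419,-0.308,0.232,0.690,3.694,-1.508,-0.831
59,0.567,-0.861,0.873,-0.987,1.059,-1.466,-0.305,0.228,0.694,2.893,-1.313,-0.793
60,0.558,-0.852,0.861,-0.797,0.810,-0.824,-0.302,0.225,0.697,2.167,-1.133,-0.741
61,0.551,-0.845,0.855,-0.644,0.614,-0.397,-0.299,0.223,0.699,,,
# max |tau| (N·m): 66.056
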